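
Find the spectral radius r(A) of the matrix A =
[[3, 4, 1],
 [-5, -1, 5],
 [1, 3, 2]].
r(A) ≈ 2.8147

The eigenvalues of A are the roots of its characteristic polynomial. With M = A (coefficients from the trace, the sum of principal 2x2 minors, and det A):
  p(λ) = det(λ I - M) = λ^3 - 4λ^2 + 5λ + 5.
No integer candidate from the rational root theorem (±divisors of 5) is a root, so the roots are irrational. The cubic discriminant is Δ = -1295 < 0, so there is one real root and a complex-conjugate pair. p(-1) = -5 and p(0) = 5 have opposite signs, so a root lies in (-1, 0); Newton's method refines it to λ ≈ -0.6311. Dividing out (λ - (-0.6311)) leaves approximately λ^2 - 4.6311λ + 7.9227. For λ^2 - 4.6311λ + 7.9227 the discriminant is -10.2437. It is negative, so the remaining roots are the complex-conjugate pair λ ≈ 2.3155 ± 1.6003i. Their product equals the constant term, so |λ|^2 ≈ 7.9227 and |λ| ≈ 2.8147.
Thus the eigenvalues (to 4 decimals) are -0.6311 (modulus 0.6311); 2.3155 ± 1.6003i (modulus 2.8147). The spectral radius is the largest modulus: r(A) ≈ 2.8147. (Cross-check: r(A) ≤ ||A||_2 ≈ 7.6143; equality holds whenever A is normal, though it can also hold for some non-normal A.)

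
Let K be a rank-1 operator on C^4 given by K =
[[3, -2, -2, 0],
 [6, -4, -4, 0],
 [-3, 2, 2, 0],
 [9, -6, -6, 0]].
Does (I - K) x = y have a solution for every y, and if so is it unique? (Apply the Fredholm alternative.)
(I - K) is singular (det(I - K) = 0, i.e. 1 ∈ sigma(K)). (I - K) x = y is solvable iff y ⊥ ker((I - K)^*) = span{(3, -2, -2, 0)}, i.e. iff 3y_1 - 2y_2 - 2y_3 = 0. When solvable, the solutions are x = y + c·(1, 2, -1, 3), c arbitrary (ker(I - K) = span{(1, 2, -1, 3)}, dimension 1).

K has rank 1, so it is an outer product K = u v^T: every row of K is a multiple of one row vector. Reading off the entries, u = (1, 2, -1, 3) and v = (3, -2, -2, 0) (row i of K equals u_i·v^T). A rank-one matrix u v^T satisfies K u = u (v·u) and kills the (3)-dimensional subspace v^⊥, so its characteristic polynomial is lambda^3 (lambda - v·u) with v·u = tr K = 1. Hence the eigenvalues of I - K are 1 (multiplicity 3) and 1 - (1) = 0, so det(I - K) = 0. (Direct check: I - K =
[[-2, 2, 2, 0],
 [-6, 5, 4, 0],
 [3, -2, -1, 0],
 [-9, 6, 6, 1]]
has determinant 0.) So 1 is an eigenvalue of K and (I - K) is not invertible. The finite-dimensional Fredholm alternative says: either (I - K) is invertible, or ker(I - K) ≠ {0} and then range(I - K) = ker((I - K)^*)^⊥, with dim ker(I - K) = dim ker((I - K)^*). We are in the second case, so we need both kernels. Kernel of I - K: (I - K) u = u - u (v·u) = u - u = 0, so ker(I - K) = span{u} = span{(1, 2, -1, 3)} (it is exactly 1-dimensional because rank(I - K) = 3). Kernel of the adjoint: K is real, so (I - K)^* = I - K^T = I - v u^T, and (I - v u^T) v = v - v (u·v) = 0; hence ker((I - K)^*) = span{v} = span{(3, -2, -2, 0)}. Therefore (I - K) x = y is solvable iff <y, v> = 0, i.e. iff 3y_1 - 2y_2 - 2y_3 = 0. When this holds, K y = u (v·y) = 0, so (I - K) y = y and x = y is a particular solution; the full solution set is the line x = y + c·u = y + c·(1, 2, -1, 3), c ∈ C.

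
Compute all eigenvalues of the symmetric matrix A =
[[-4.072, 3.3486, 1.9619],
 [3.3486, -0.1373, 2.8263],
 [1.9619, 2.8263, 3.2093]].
sigma(A) ≈ {-6, -1, 6}

A is real symmetric, so its spectrum consists of real eigenvalues. Expanding the characteristic polynomial of the displayed matrix gives
  det(λ I - A) = p(λ) = λ^3 + (1)λ^2 + (-36)λ + (-35.9989).
Solving p(λ) = 0 yields eigenvalues ≈ -6, -1, 6. (A is shown rounded to 4 decimals, so these recover the underlying integer eigenvalues to within that precision.)
Verification: the trace of A = -1 equals the sum of eigenvalues -1, and det(A) ≈ 35.9989 matches the eigenvalue product 36.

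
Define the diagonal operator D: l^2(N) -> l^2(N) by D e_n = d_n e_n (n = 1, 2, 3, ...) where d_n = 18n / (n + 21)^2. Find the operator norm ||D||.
||D|| = 3/14 (attained at n = 21)

For D diagonal, ||D|| = sup_n |d_n|. Treat f(x) = 18x / (x + 21)^2 for real x > 0. By the quotient rule, f'(x) = 18(21 - x)/(x + 21)^3, which is positive for x < 21 and negative for x > 21. So f has a unique maximum at x = 21, and since 21 is a positive integer, the supremum over n ≥ 1 is attained at n = 21: d_21 = 18·21/(21 + 21)^2 = 18·21/1764 = 3/14. Hence ||D|| = 3/14.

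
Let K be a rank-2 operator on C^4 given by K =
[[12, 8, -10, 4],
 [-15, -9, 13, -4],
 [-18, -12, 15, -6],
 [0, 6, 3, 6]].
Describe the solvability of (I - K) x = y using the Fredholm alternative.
(I - K) is invertible (det(I - K) = 160 ≠ 0), so for every y in C^4 the equation (I - K) x = y has a unique solution.

K has rank 2 and factors as K = U V^T = u1 v1^T + u2 v2^T with u1 = (-2, 3, 3, 3), v1 = (-3, -1, 3, 0), u2 = (2, -2, -3, 3), v2 = (3, 3, -2, 2) (multiplying out reproduces the displayed K). The nonzero eigenvalues of U V^T coincide with those of the 2 x 2 matrix G = V^T U = [[v1·u1, v1·u2], [v2·u1, v2·u2]] = [[12, -13], [3, 12]], and by the Sylvester determinant identity det(I_4 - U V^T) = det(I_2 - V^T U) = det([[-11, 13], [-3, -11]]) = (-11)(-11) - (13)(-3) = 160. (Direct check: I - K =
[[-11, -8, 10, -4],
 [15, 10, -13, 4],
 [18, 12, -14, 6],
 [0, -6, -3, -5]]
has determinant 160.) The finite-dimensional Fredholm alternative says: either (I - K) is invertible, or ker(I - K) ≠ {0} and then range(I - K) = ker((I - K)^*)^⊥, with dim ker(I - K) = dim ker((I - K)^*). Since det(I - K) ≠ 0, 1 is not an eigenvalue of K and ker(I - K) = {0}, so we are in the first case: for every y there is a unique x = (I - K)^(-1) y. (Explicitly, by the Woodbury identity, (I - U V^T)^(-1) = I + U (I_2 - G)^(-1) V^T.)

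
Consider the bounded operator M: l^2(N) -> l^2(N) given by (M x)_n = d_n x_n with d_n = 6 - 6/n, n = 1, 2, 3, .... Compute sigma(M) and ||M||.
sigma(M) = {6 - 6/n : n ≥ 1} ∪ {6}; ||M|| = 6

A bounded diagonal operator on l^2 with diagonal entries d_n has spectrum equal to the closure of {d_n : n ≥ 1}: every d_n is an eigenvalue (with eigenvector e_n), so {d_n} ⊂ sigma(M); the spectrum is closed, so its closure is too; and for lambda not in the closure, (M - lambda I) has bounded inverse (the diagonal entries 1/(d_n - lambda) are bounded). For our sequence d_n = 6 - 6/n, n = 1, 2, 3, ...:
  - {d_n} = {6 - 6/n : n ≥ 1}; the only limit point is 6
  - closure = {6 - 6/n : n ≥ 1} ∪ {6}
For the norm: a diagonal operator has ||M|| = sup_n |d_n|. Here d_n = 6 - 6/n increases monotonically from d_1 = 0 toward 6, with all terms in [0, 6); so sup_n |d_n| = 6 (the supremum is the limit, not attained). So ||M|| = 6.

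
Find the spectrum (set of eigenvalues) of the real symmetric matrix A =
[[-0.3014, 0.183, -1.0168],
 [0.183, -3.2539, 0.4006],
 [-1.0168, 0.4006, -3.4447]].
sigma(A) ≈ {-4, -3, 0}

A is real symmetric, so its spectrum consists of real eigenvalues. Expanding the characteristic polynomial of the displayed matrix gives
  det(λ I - A) = p(λ) = λ^3 + (7)λ^2 + (12)λ + (0).
Solving p(λ) = 0 yields eigenvalues ≈ -4, -3, 0. (A is shown rounded to 4 decimals, so these recover the underlying integer eigenvalues to within that precision.)
Verification: the trace of A = -7 equals the sum of eigenvalues -7, and det(A) ≈ 0.0005 matches the eigenvalue product 0.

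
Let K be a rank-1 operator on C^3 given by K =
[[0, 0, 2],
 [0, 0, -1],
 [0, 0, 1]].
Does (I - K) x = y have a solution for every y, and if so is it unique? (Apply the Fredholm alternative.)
(I - K) is singular (det(I - K) = 0, i.e. 1 ∈ sigma(K)). (I - K) x = y is solvable iff y ⊥ ker((I - K)^*) = span{(0, 0, -1)}, i.e. iff -y_3 = 0. When solvable, the solutions are x = y + c·(-2, 1, -1), c arbitrary (ker(I - K) = span{(-2, 1, -1)}, dimension 1).

K has rank 1, so it is an outer product K = u v^T: every row of K is a multiple of one row vector. Reading off the entries, u = (-2, 1, -1) and v = (0, 0, -1) (row i of K equals u_i·v^T). A rank-one matrix u v^T satisfies K u = u (v·u) and kills the (2)-dimensional subspace v^⊥, so its characteristic polynomial is lambda^2 (lambda - v·u) with v·u = tr K = 1. Hence the eigenvalues of I - K are 1 (multiplicity 2) and 1 - (1) = 0, so det(I - K) = 0. (Direct check: I - K =
[[1, 0, -2],
 [0, 1, 1],
 [0, 0, 0]]
has determinant 0.) So 1 is an eigenvalue of K and (I - K) is not invertible. The finite-dimensional Fredholm alternative says: either (I - K) is invertible, or ker(I - K) ≠ {0} and then range(I - K) = ker((I - K)^*)^⊥, with dim ker(I - K) = dim ker((I - K)^*). We are in the second case, so we need both kernels. Kernel of I - K: (I - K) u = u - u (v·u) = u - u = 0, so ker(I - K) = span{u} = span{(-2, 1, -1)} (it is exactly 1-dimensional because rank(I - K) = 2). Kernel of the adjoint: K is real, so (I - K)^* = I - K^T = I - v u^T, and (I - v u^T) v = v - v (u·v) = 0; hence ker((I - K)^*) = span{v} = span{(0, 0, -1)}. Therefore (I - K) x = y is solvable iff <y, v> = 0, i.e. iff -y_3 = 0. When this holds, K y = u (v·y) = 0, so (I - K) y = y and x = y is a particular solution; the full solution set is the line x = y + c·u = y + c·(-2, 1, -1), c ∈ C.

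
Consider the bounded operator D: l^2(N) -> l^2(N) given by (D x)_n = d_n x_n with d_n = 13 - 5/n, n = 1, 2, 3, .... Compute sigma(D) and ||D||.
sigma(D) = {13 - 5/n : n ≥ 1} ∪ {13}; ||D|| = 13

A bounded diagonal operator on l^2 with diagonal entries d_n has spectrum equal to the closure of {d_n : n ≥ 1}: every d_n is an eigenvalue (with eigenvector e_n), so {d_n} ⊂ sigma(D); the spectrum is closed, so its closure is too; and for lambda not in the closure, (D - lambda I) has bounded inverse (the diagonal entries 1/(d_n - lambda) are bounded). For our sequence d_n = 13 - 5/n, n = 1, 2, 3, ...:
  - {d_n} = {13 - 5/n : n ≥ 1}; the only limit point is 13
  - closure = {13 - 5/n : n ≥ 1} ∪ {13}
For the norm: a diagonal operator has ||D|| = sup_n |d_n|. Here d_n = 13 - 5/n increases monotonically from d_1 = 8 toward 13, with all terms in [8, 13); so sup_n |d_n| = 13 (the supremum is the limit, not attained). So ||D|| = 13.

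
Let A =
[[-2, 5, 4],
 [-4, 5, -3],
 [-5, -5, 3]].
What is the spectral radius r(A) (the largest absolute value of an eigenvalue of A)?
r(A) ≈ 7.9581

The eigenvalues of A are the roots of its characteristic polynomial. With M = A (coefficients from the trace, the sum of principal 2x2 minors, and det A):
  p(λ) = det(λ I - M) = λ^3 - 6λ^2 + 24λ - 315.
No integer candidate from the rational root theorem (±divisors of 315) is a root, so the roots are irrational. The cubic discriminant is Δ = -2169315 < 0, so there is one real root and a complex-conjugate pair. p(7) = -98 and p(8) = 5 have opposite signs, so a root lies in (7, 8); Newton's method refines it to λ ≈ 7.9581. Dividing out (λ - (7.9581)) leaves approximately λ^2 + 1.9581λ + 39.5825. For λ^2 + 1.9581λ + 39.5825 the discriminant is -154.4958. It is negative, so the remaining roots are the complex-conjugate pair λ ≈ -0.979 ± 6.2148i. Their product equals the constant term, so |λ|^2 ≈ 39.5825 and |λ| ≈ 6.2915.
Thus the eigenvalues (to 4 decimals) are 7.9581 (modulus 7.9581); -0.979 ± 6.2148i (modulus 6.2915). The spectral radius is the largest modulus: r(A) ≈ 7.9581. (Cross-check: r(A) ≤ ||A||_2 ≈ 8.8036; equality holds whenever A is normal, though it can also hold for some non-normal A.)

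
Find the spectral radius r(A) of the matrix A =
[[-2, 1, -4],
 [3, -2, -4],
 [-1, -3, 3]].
r(A) ≈ 5.8331

The eigenvalues of A are the roots of its characteristic polynomial. With M = A (coefficients from the trace, the sum of principal 2x2 minors, and det A):
  p(λ) = det(λ I - M) = λ^3 + λ^2 - 27λ - 75.
No integer candidate from the rational root theorem (±divisors of 75) is a root, so the roots are irrational. The cubic discriminant is Δ = -35664 < 0, so there is one real root and a complex-conjugate pair. p(5) = -60 and p(6) = 15 have opposite signs, so a root lies in (5, 6); Newton's method refines it to λ ≈ 5.8331. Dividing out (λ - (5.8331)) leaves approximately λ^2 + 6.8331λ + 12.8577. For λ^2 + 6.8331λ + 12.8577 the discriminant is -4.7401. It is negative, so the remaining roots are the complex-conjugate pair λ ≈ -3.4165 ± 1.0886i. Their product equals the constant term, so |λ|^2 ≈ 12.8577 and |λ| ≈ 3.5858.
Thus the eigenvalues (to 4 decimals) are 5.8331 (modulus 5.8331); -3.4165 ± 1.0886i (modulus 3.5858). The spectral radius is the largest modulus: r(A) ≈ 5.8331. (Cross-check: r(A) ≤ ||A||_2 ≈ 6.5718; equality holds whenever A is normal, though it can also hold for some non-normal A.)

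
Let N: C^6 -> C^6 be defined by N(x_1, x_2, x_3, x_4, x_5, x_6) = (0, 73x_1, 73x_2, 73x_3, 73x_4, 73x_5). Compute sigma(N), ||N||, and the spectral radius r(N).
sigma(N) = {0}; ||N|| = 73; r(N) = 0. (N is nilpotent with N^6 = 0.)

On C^6, N is a strictly lower-triangular matrix with 73 on the subdiagonal and zeros elsewhere, so its characteristic polynomial is lambda^6 and every eigenvalue is 0: sigma(N) = {0}. For the operator norm, N e_i = 73e_{i+1} for i = 1, ..., 5 and N e_6 = 0, so the singular values of N are 73 (with multiplicity 5) and 0; hence ||N|| = 73. The spectral radius r(N) = max|lambda| = 0. Note ||N|| > r(N) — characteristic of non-normal nilpotent operators. Indeed N^6 = 0.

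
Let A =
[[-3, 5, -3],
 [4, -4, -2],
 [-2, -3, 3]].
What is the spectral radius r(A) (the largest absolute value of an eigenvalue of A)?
r(A) ≈ 7.9769

The eigenvalues of A are the roots of its characteristic polynomial. With M = A (coefficients from the trace, the sum of principal 2x2 minors, and det A):
  p(λ) = det(λ I - M) = λ^3 + 4λ^2 - 41λ - 74.
No integer candidate from the rational root theorem (±divisors of 74) is a root, so the roots are irrational. The cubic discriminant is Δ = 392120 > 0, so there are three distinct real roots. p(-8) = -2 and p(-7) = 66 have opposite signs, so a root lies in (-8, -7); Newton's method refines it to λ ≈ -7.9769. p(-2) = 16 and p(-1) = -30 have opposite signs, so a root lies in (-2, -1); Newton's method refines it to λ ≈ -1.649. p(5) = -54 and p(6) = 40 have opposite signs, so a root lies in (5, 6); Newton's method refines it to λ ≈ 5.6258. Check (Vieta): the three roots sum to -4, matching tr M = -4.
Thus the eigenvalues (to 4 decimals) are -7.9769 (modulus 7.9769); -1.649 (modulus 1.649); 5.6258 (modulus 5.6258). The spectral radius is the largest modulus: r(A) ≈ 7.9769. (Cross-check: r(A) ≤ ||A||_2 ≈ 8.315; equality holds whenever A is normal, though it can also hold for some non-normal A.)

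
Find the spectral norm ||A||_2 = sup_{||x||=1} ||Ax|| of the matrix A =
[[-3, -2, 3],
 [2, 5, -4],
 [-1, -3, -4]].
||A||_2 ≈ 7.9868 (= sqrt(largest eigenvalue of A^T A))

||A||_2 = sigma_max(A) = sqrt(lambda_max(A^T A)). Form the symmetric matrix M = A^T A =
[[14, 19, -13],
 [19, 38, -14],
 [-13, -14, 41]].
Its characteristic polynomial (trace, sum of principal 2x2 minors, determinant of M give the coefficients) is
  p(λ) = det(λ I - M) = λ^3 - 93λ^2 + 1938λ - 4761.
No integer candidate from the rational root theorem (±divisors of 4761) is a root, so the roots are irrational. The cubic discriminant is Δ = 2884498425 > 0, so there are three distinct real roots. p(2) = -1249 and p(3) = 243 have opposite signs, so a root lies in (2, 3); Newton's method refines it to λ ≈ 2.829. p(26) = 335 and p(27) = -549 have opposite signs, so a root lies in (26, 27); Newton's method refines it to λ ≈ 26.3826. p(63) = -1737 and p(64) = 487 have opposite signs, so a root lies in (63, 64); Newton's method refines it to λ ≈ 63.7884. Check (Vieta): the three roots sum to 93, matching tr M = 93.
So the eigenvalues of A^T A are ≈ 2.829, 26.3826, 63.7884 (all ≥ 0, as they must be for A^T A). The largest is λ_max ≈ 63.7884, hence ||A||_2 = sqrt(λ_max) ≈ 7.9868.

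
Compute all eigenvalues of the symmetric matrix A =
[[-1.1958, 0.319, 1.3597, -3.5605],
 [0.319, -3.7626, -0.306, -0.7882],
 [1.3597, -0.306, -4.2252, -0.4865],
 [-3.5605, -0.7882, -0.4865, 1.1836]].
sigma(A) ≈ {-5, -4, -3, 4}

A is real symmetric, so its spectrum consists of real eigenvalues. Expanding the characteristic polynomial of the displayed matrix gives
  det(λ I - A) = p(λ) = λ^4 + (8)λ^3 + (-1)λ^2 + (-127.9951)λ + (-239.9899).
Solving p(λ) = 0 yields eigenvalues ≈ -5, -4, -3, 4. (A is shown rounded to 4 decimals, so these recover the underlying integer eigenvalues to within that precision.)
Verification: the trace of A = -8 equals the sum of eigenvalues -8, and det(A) ≈ -239.9899 matches the eigenvalue product -240.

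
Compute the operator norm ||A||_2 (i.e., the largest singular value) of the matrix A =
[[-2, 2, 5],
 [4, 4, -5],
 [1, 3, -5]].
||A||_2 ≈ 10.1753 (= sqrt(largest eigenvalue of A^T A))

||A||_2 = sigma_max(A) = sqrt(lambda_max(A^T A)). Form the symmetric matrix M = A^T A =
[[21, 15, -35],
 [15, 29, -25],
 [-35, -25, 75]].
Its characteristic polynomial (trace, sum of principal 2x2 minors, determinant of M give the coefficients) is
  p(λ) = det(λ I - M) = λ^3 - 125λ^2 + 2284λ - 6400.
No integer candidate from the rational root theorem (±divisors of 6400) is a root, so the roots are irrational. The cubic discriminant is Δ = 15634560784 > 0, so there are three distinct real roots. p(3) = -646 and p(4) = 800 have opposite signs, so a root lies in (3, 4); Newton's method refines it to λ ≈ 3.4274. p(18) = 44 and p(19) = -1270 have opposite signs, so a root lies in (18, 19); Newton's method refines it to λ ≈ 18.0353. p(103) = -4546 and p(104) = 4000 have opposite signs, so a root lies in (103, 104); Newton's method refines it to λ ≈ 103.5373. Check (Vieta): the three roots sum to 125, matching tr M = 125.
So the eigenvalues of A^T A are ≈ 3.4274, 18.0353, 103.5373 (all ≥ 0, as they must be for A^T A). The largest is λ_max ≈ 103.5373, hence ||A||_2 = sqrt(λ_max) ≈ 10.1753.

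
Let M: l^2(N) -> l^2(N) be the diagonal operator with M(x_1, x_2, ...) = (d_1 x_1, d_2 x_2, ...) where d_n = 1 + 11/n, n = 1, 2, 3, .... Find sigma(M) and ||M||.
sigma(M) = {1 + 11/n : n ≥ 1} ∪ {1}; ||M|| = 12

A bounded diagonal operator on l^2 with diagonal entries d_n has spectrum equal to the closure of {d_n : n ≥ 1}: every d_n is an eigenvalue (with eigenvector e_n), so {d_n} ⊂ sigma(M); the spectrum is closed, so its closure is too; and for lambda not in the closure, (M - lambda I) has bounded inverse (the diagonal entries 1/(d_n - lambda) are bounded). For our sequence d_n = 1 + 11/n, n = 1, 2, 3, ...:
  - {d_n} = {1 + 11/n : n ≥ 1}; the only limit point is 1
  - closure = {1 + 11/n : n ≥ 1} ∪ {1}
For the norm: a diagonal operator has ||M|| = sup_n |d_n|. Here d_n = 1 + 11/n is positive and decreasing, so sup_n |d_n| = d_1 = 1 + 11 = 12. So ||M|| = 12.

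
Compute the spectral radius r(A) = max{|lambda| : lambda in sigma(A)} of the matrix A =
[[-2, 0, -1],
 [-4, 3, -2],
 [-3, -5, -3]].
r(A) ≈ 5.626

The eigenvalues of A are the roots of its characteristic polynomial. With M = A (coefficients from the trace, the sum of principal 2x2 minors, and det A):
  p(λ) = det(λ I - M) = λ^3 + 2λ^2 - 22λ - 9.
No integer candidate from the rational root theorem (±divisors of 9) is a root, so the roots are irrational. The cubic discriminant is Δ = 49757 > 0, so there are three distinct real roots. p(-6) = -21 and p(-5) = 26 have opposite signs, so a root lies in (-6, -5); Newton's method refines it to λ ≈ -5.626. p(-1) = 14 and p(0) = -9 have opposite signs, so a root lies in (-1, 0); Newton's method refines it to λ ≈ -0.3976. p(4) = -1 and p(5) = 56 have opposite signs, so a root lies in (4, 5); Newton's method refines it to λ ≈ 4.0236. Check (Vieta): the three roots sum to -2, matching tr M = -2.
Thus the eigenvalues (to 4 decimals) are -5.626 (modulus 5.626); -0.3976 (modulus 0.3976); 4.0236 (modulus 4.0236). The spectral radius is the largest modulus: r(A) ≈ 5.626. (Cross-check: r(A) ≤ ||A||_2 ≈ 6.8326; equality holds whenever A is normal, though it can also hold for some non-normal A.)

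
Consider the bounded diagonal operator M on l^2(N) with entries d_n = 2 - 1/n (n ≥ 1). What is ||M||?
||M|| = 2

For a diagonal operator on l^2 with entries d_n, ||M|| = sup_n |d_n|. Here d_1 = 1, d_2 = 3/2, ..., and d_n = 2 - 1/n increases monotonically toward 2. All terms lie in [1, 2), so |d_n| = d_n and the supremum is the limit 2, which is not attained by any individual d_n. Hence ||M|| = 2.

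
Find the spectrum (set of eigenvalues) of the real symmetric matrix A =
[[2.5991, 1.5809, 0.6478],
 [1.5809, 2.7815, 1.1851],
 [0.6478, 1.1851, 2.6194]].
sigma(A) ≈ {1, 2, 5}

A is real symmetric, so its spectrum consists of real eigenvalues. Expanding the characteristic polynomial of the displayed matrix gives
  det(λ I - A) = p(λ) = λ^3 + (-8)λ^2 + (17)λ + (-10).
Solving p(λ) = 0 yields eigenvalues ≈ 1, 2, 5. (A is shown rounded to 4 decimals, so these recover the underlying integer eigenvalues to within that precision.)
Verification: the trace of A = 8 equals the sum of eigenvalues 8, and det(A) ≈ 9.9999 matches the eigenvalue product 10.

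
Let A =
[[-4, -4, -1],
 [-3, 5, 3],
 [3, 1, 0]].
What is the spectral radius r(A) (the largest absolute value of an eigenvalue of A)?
r(A) ≈ 6.0915

The eigenvalues of A are the roots of its characteristic polynomial. With M = A (coefficients from the trace, the sum of principal 2x2 minors, and det A):
  p(λ) = det(λ I - M) = λ^3 - λ^2 - 32λ + 6.
No integer candidate from the rational root theorem (±divisors of 6) is a root, so the roots are irrational. The cubic discriminant is Δ = 134604 > 0, so there are three distinct real roots. p(-6) = -54 and p(-5) = 16 have opposite signs, so a root lies in (-6, -5); Newton's method refines it to λ ≈ -5.2781. p(0) = 6 and p(1) = -26 have opposite signs, so a root lies in (0, 1); Newton's method refines it to λ ≈ 0.1866. p(6) = -6 and p(7) = 76 have opposite signs, so a root lies in (6, 7); Newton's method refines it to λ ≈ 6.0915. Check (Vieta): the three roots sum to 1, matching tr M = 1.
Thus the eigenvalues (to 4 decimals) are -5.2781 (modulus 5.2781); 0.1866 (modulus 0.1866); 6.0915 (modulus 6.0915). The spectral radius is the largest modulus: r(A) ≈ 6.0915. (Cross-check: r(A) ≤ ||A||_2 ≈ 7.1401; equality holds whenever A is normal, though it can also hold for some non-normal A.)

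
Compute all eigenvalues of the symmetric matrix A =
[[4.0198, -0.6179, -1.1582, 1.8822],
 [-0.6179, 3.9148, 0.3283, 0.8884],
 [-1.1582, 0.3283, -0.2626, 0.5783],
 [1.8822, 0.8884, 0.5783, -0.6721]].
sigma(A) ≈ {-2, 0, 4, 5}

A is real symmetric, so its spectrum consists of real eigenvalues. Expanding the characteristic polynomial of the displayed matrix gives
  det(λ I - A) = p(λ) = λ^4 + (-7)λ^3 + (2)λ^2 + (40)λ + (0.0014).
Solving p(λ) = 0 yields eigenvalues ≈ -2, 0, 4, 5. (A is shown rounded to 4 decimals, so these recover the underlying integer eigenvalues to within that precision.)
Verification: the trace of A = 7 equals the sum of eigenvalues 7, and det(A) ≈ 0.0014 matches the eigenvalue product 0.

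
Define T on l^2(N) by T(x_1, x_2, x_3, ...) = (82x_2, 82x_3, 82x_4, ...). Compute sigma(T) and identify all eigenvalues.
sigma(T) = closed disk {z in C : |z| ≤ 82}; sigma_p(T) = open disk {z in C : |z| < 82}

Note T = 82·V where V is the unit left shift (V x)_k = x_{k+1}; so sigma(T) = 82·sigma(V) and ||T|| = 82||V||. ||T x||^2 = 6724sum_{k≥2} |x_k|^2 ≤ 6724||x||^2, with equality on {x : x_1 = 0}, so ||T|| = 82. For any lambda with |lambda| < 82, set r = lambda/82 (|r| < 1); the vector x = (1, r, r^2, ...) is in l^2 and satisfies T x = 82(r, r^2, ...) = lambda x, so lambda is an eigenvalue. On the boundary |lambda| = 82 the geometric series diverges, so no l^2 eigenvector exists, but these lambda lie in the approximate point spectrum. Hence sigma(T) is the closed disk of radius 82 and sigma_p(T) is the open disk.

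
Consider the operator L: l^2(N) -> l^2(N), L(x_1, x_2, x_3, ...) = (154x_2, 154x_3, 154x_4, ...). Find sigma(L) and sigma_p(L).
sigma(L) = closed disk {z in C : |z| ≤ 154}; sigma_p(L) = open disk {z in C : |z| < 154}

Note L = 154·V where V is the unit left shift (V x)_k = x_{k+1}; so sigma(L) = 154·sigma(V) and ||L|| = 154||V||. ||L x||^2 = 23716sum_{k≥2} |x_k|^2 ≤ 23716||x||^2, with equality on {x : x_1 = 0}, so ||L|| = 154. For any lambda with |lambda| < 154, set r = lambda/154 (|r| < 1); the vector x = (1, r, r^2, ...) is in l^2 and satisfies L x = 154(r, r^2, ...) = lambda x, so lambda is an eigenvalue. On the boundary |lambda| = 154 the geometric series diverges, so no l^2 eigenvector exists, but these lambda lie in the approximate point spectrum. Hence sigma(L) is the closed disk of radius 154 and sigma_p(L) is the open disk.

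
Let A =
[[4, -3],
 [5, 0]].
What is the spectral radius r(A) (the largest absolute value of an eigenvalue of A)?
r(A) = sqrt(15) ≈ 3.873

The eigenvalues of A are the roots of its characteristic polynomial. With M = A (coefficients from the trace and determinant):
  p(λ) = det(λ I - M) = λ^2 - 4λ + 15.
For λ^2 - 4λ + 15 the discriminant is -44. It is negative, so the roots are the complex-conjugate pair λ = 2 ± (sqrt(44)/2) i ≈ 2 ± 3.3166i. For a conjugate pair the product of the roots equals the constant term, so |λ|^2 = 15 and |λ| = sqrt(15) ≈ 3.873.
Thus the eigenvalues (to 4 decimals) are 2 ± 3.3166i (modulus 3.873). The spectral radius is the largest modulus: r(A) = sqrt(15) ≈ 3.873. (Cross-check: r(A) ≤ ||A||_2 ≈ 6.7082; equality holds whenever A is normal, though it can also hold for some non-normal A.)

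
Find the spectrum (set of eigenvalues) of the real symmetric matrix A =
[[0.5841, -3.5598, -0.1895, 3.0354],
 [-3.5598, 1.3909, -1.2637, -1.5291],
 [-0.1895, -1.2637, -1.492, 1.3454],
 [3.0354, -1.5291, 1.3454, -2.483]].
sigma(A) ≈ {-5, -2, -1, 6}

A is real symmetric, so its spectrum consists of real eigenvalues. Expanding the characteristic polynomial of the displayed matrix gives
  det(λ I - A) = p(λ) = λ^4 + (2)λ^3 + (-31)λ^2 + (-92.0021)λ + (-60.0025).
Solving p(λ) = 0 yields eigenvalues ≈ -5, -2, -1, 6. (A is shown rounded to 4 decimals, so these recover the underlying integer eigenvalues to within that precision.)
Verification: the trace of A = -2 equals the sum of eigenvalues -2, and det(A) ≈ -60.0025 matches the eigenvalue product -60.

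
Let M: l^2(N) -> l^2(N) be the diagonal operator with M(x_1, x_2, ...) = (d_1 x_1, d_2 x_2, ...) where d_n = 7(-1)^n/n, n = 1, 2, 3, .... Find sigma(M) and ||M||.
sigma(M) = {7(-1)^n/n : n ≥ 1} ∪ {0}; ||M|| = 7

A bounded diagonal operator on l^2 with diagonal entries d_n has spectrum equal to the closure of {d_n : n ≥ 1}: every d_n is an eigenvalue (with eigenvector e_n), so {d_n} ⊂ sigma(M); the spectrum is closed, so its closure is too; and for lambda not in the closure, (M - lambda I) has bounded inverse (the diagonal entries 1/(d_n - lambda) are bounded). For our sequence d_n = 7(-1)^n/n, n = 1, 2, 3, ...:
  - {d_n} = {7(-1)^n/n : n ≥ 1}; the only limit point is 0
  - closure = {7(-1)^n/n : n ≥ 1} ∪ {0}
For the norm: a diagonal operator has ||M|| = sup_n |d_n|. Here |d_n| = 7/n is decreasing, so sup_n |d_n| = |d_1| = 7. So ||M|| = 7.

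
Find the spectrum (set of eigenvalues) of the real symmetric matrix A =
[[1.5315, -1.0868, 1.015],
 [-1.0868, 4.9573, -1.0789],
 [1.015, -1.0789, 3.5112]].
sigma(A) ≈ {1, 3, 6}

A is real symmetric, so its spectrum consists of real eigenvalues. Expanding the characteristic polynomial of the displayed matrix gives
  det(λ I - A) = p(λ) = λ^3 + (-10)λ^2 + (27)λ + (-18).
Solving p(λ) = 0 yields eigenvalues ≈ 1, 3, 6. (A is shown rounded to 4 decimals, so these recover the underlying integer eigenvalues to within that precision.)
Verification: the trace of A = 10 equals the sum of eigenvalues 10, and det(A) ≈ 18.0006 matches the eigenvalue product 18.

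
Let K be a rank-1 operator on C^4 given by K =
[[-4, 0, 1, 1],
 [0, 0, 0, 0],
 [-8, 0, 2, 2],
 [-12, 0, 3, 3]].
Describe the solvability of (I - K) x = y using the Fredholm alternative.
(I - K) is singular (det(I - K) = 0, i.e. 1 ∈ sigma(K)). (I - K) x = y is solvable iff y ⊥ ker((I - K)^*) = span{(-4, 0, 1, 1)}, i.e. iff -4y_1 + y_3 + y_4 = 0. When solvable, the solutions are x = y + c·(1, 0, 2, 3), c arbitrary (ker(I - K) = span{(1, 0, 2, 3)}, dimension 1).

K has rank 1, so it is an outer product K = u v^T: every row of K is a multiple of one row vector. Reading off the entries, u = (1, 0, 2, 3) and v = (-4, 0, 1, 1) (row i of K equals u_i·v^T). A rank-one matrix u v^T satisfies K u = u (v·u) and kills the (3)-dimensional subspace v^⊥, so its characteristic polynomial is lambda^3 (lambda - v·u) with v·u = tr K = 1. Hence the eigenvalues of I - K are 1 (multiplicity 3) and 1 - (1) = 0, so det(I - K) = 0. (Direct check: I - K =
[[5, 0, -1, -1],
 [0, 1, 0, 0],
 [8, 0, -1, -2],
 [12, 0, -3, -2]]
has determinant 0.) So 1 is an eigenvalue of K and (I - K) is not invertible. The finite-dimensional Fredholm alternative says: either (I - K) is invertible, or ker(I - K) ≠ {0} and then range(I - K) = ker((I - K)^*)^⊥, with dim ker(I - K) = dim ker((I - K)^*). We are in the second case, so we need both kernels. Kernel of I - K: (I - K) u = u - u (v·u) = u - u = 0, so ker(I - K) = span{u} = span{(1, 0, 2, 3)} (it is exactly 1-dimensional because rank(I - K) = 3). Kernel of the adjoint: K is real, so (I - K)^* = I - K^T = I - v u^T, and (I - v u^T) v = v - v (u·v) = 0; hence ker((I - K)^*) = span{v} = span{(-4, 0, 1, 1)}. Therefore (I - K) x = y is solvable iff <y, v> = 0, i.e. iff -4y_1 + y_3 + y_4 = 0. When this holds, K y = u (v·y) = 0, so (I - K) y = y and x = y is a particular solution; the full solution set is the line x = y + c·u = y + c·(1, 0, 2, 3), c ∈ C.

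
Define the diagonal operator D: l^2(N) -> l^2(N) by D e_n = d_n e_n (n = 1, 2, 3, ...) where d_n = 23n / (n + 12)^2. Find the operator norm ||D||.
||D|| = 23/48 (attained at n = 12)

For D diagonal, ||D|| = sup_n |d_n|. Treat f(x) = 23x / (x + 12)^2 for real x > 0. By the quotient rule, f'(x) = 23(12 - x)/(x + 12)^3, which is positive for x < 12 and negative for x > 12. So f has a unique maximum at x = 12, and since 12 is a positive integer, the supremum over n ≥ 1 is attained at n = 12: d_12 = 23·12/(12 + 12)^2 = 23·12/576 = 23/48. Hence ||D|| = 23/48.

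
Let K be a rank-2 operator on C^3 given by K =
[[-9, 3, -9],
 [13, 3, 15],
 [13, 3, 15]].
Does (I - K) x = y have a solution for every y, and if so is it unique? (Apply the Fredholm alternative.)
(I - K) is invertible (det(I - K) = -92 ≠ 0), so for every y in C^3 the equation (I - K) x = y has a unique solution.

K has rank 2 and factors as K = U V^T = u1 v1^T + u2 v2^T with u1 = (0, 2, 2), v1 = (2, 3, 3), u2 = (-3, 3, 3), v2 = (3, -1, 3) (multiplying out reproduces the displayed K). The nonzero eigenvalues of U V^T coincide with those of the 2 x 2 matrix G = V^T U = [[v1·u1, v1·u2], [v2·u1, v2·u2]] = [[12, 12], [4, -3]], and by the Sylvester determinant identity det(I_3 - U V^T) = det(I_2 - V^T U) = det([[-11, -12], [-4, 4]]) = (-11)(4) - (-12)(-4) = -92. (Direct check: I - K =
[[10, -3, 9],
 [-13, -2, -15],
 [-13, -3, -14]]
has determinant -92.) The finite-dimensional Fredholm alternative says: either (I - K) is invertible, or ker(I - K) ≠ {0} and then range(I - K) = ker((I - K)^*)^⊥, with dim ker(I - K) = dim ker((I - K)^*). Since det(I - K) ≠ 0, 1 is not an eigenvalue of K and ker(I - K) = {0}, so we are in the first case: for every y there is a unique x = (I - K)^(-1) y. (Explicitly, by the Woodbury identity, (I - U V^T)^(-1) = I + U (I_2 - G)^(-1) V^T.)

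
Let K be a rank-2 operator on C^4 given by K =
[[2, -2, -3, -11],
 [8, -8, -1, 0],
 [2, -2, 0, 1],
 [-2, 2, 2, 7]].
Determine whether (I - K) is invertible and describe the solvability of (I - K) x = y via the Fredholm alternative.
(I - K) is invertible (det(I - K) = -62 ≠ 0), so for every y in C^4 the equation (I - K) x = y has a unique solution.

K has rank 2 and factors as K = U V^T = u1 v1^T + u2 v2^T with u1 = (2, -3, -1, -1), v1 = (-2, 2, 0, -1), u2 = (3, 1, 0, -2), v2 = (2, -2, -1, -3) (multiplying out reproduces the displayed K). The nonzero eigenvalues of U V^T coincide with those of the 2 x 2 matrix G = V^T U = [[v1·u1, v1·u2], [v2·u1, v2·u2]] = [[-9, -2], [14, 10]], and by the Sylvester determinant identity det(I_4 - U V^T) = det(I_2 - V^T U) = det([[10, 2], [-14, -9]]) = (10)(-9) - (2)(-14) = -62. (Direct check: I - K =
[[-1, 2, 3, 11],
 [-8, 9, 1, 0],
 [-2, 2, 1, -1],
 [2, -2, -2, -6]]
has determinant -62.) The finite-dimensional Fredholm alternative says: either (I - K) is invertible, or ker(I - K) ≠ {0} and then range(I - K) = ker((I - K)^*)^⊥, with dim ker(I - K) = dim ker((I - K)^*). Since det(I - K) ≠ 0, 1 is not an eigenvalue of K and ker(I - K) = {0}, so we are in the first case: for every y there is a unique x = (I - K)^(-1) y. (Explicitly, by the Woodbury identity, (I - U V^T)^(-1) = I + U (I_2 - G)^(-1) V^T.)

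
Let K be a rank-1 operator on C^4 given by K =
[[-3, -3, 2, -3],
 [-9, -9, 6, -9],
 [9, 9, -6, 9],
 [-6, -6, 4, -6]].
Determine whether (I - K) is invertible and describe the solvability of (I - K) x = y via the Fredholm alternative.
(I - K) is invertible (det(I - K) = 25 ≠ 0), so for every y in C^4 the equation (I - K) x = y has a unique solution.

K has rank 1, so it is an outer product K = u v^T: every row of K is a multiple of one row vector. Reading off the entries, u = (-1, -3, 3, -2) and v = (3, 3, -2, 3) (row i of K equals u_i·v^T). A rank-one matrix u v^T satisfies K u = u (v·u) and kills the (3)-dimensional subspace v^⊥, so its characteristic polynomial is lambda^3 (lambda - v·u) with v·u = tr K = -24. Hence the eigenvalues of I - K are 1 (multiplicity 3) and 1 - (-24) = 25, so det(I - K) = 25. (Direct check: I - K =
[[4, 3, -2, 3],
 [9, 10, -6, 9],
 [-9, -9, 7, -9],
 [6, 6, -4, 7]]
has determinant 25.) The finite-dimensional Fredholm alternative says: either (I - K) is invertible, or ker(I - K) ≠ {0} and then range(I - K) = ker((I - K)^*)^⊥, with dim ker(I - K) = dim ker((I - K)^*). Since det(I - K) ≠ 0, 1 is not an eigenvalue of K and ker(I - K) = {0}, so we are in the first case: for every y there is a unique x = (I - K)^(-1) y. Explicitly, by the Sherman–Morrison formula, (I - u v^T)^(-1) = I + u v^T/(1 - v·u), i.e. (I - K)^(-1) = I + K/(25).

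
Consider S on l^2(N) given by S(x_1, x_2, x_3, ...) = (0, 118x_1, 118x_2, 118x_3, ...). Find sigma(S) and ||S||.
sigma(S) = closed disk {z in C : |z| ≤ 118}; ||S|| = 118

Note S = 118·U where U is the unit right shift (U x)_k = x_{k-1} (with x_0 := 0); so ||S|| = 118||U|| and sigma(S) = 118·sigma(U). ||S x||^2 = sum_{k≥1} |118x_k|^2 = 13924||x||^2, so ||S|| = 118 and sigma(S) ⊂ {|z| ≤ 118}. For any |lambda| < 118, the equation (S - lambda I) x = 0 forces x_1 = 0, then 118x_k = lambda x_{k+1} ⇒ x = 0, so S has no eigenvalues. But (S - lambda I) is not surjective for |lambda| < 118: solving (S - lambda I) x = e_1 would require x_n proportional to (lambda/118)^(-n), which is not in l^2. So every |lambda| < 118 lies in the residual spectrum. The boundary |lambda| = 118 is in the approximate point spectrum (the spectrum is closed). Hence sigma(S) is the closed disk of radius 118.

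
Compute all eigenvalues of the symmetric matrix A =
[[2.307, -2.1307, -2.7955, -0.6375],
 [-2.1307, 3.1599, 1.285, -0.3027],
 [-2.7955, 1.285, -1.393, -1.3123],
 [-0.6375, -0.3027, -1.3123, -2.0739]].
sigma(A) ≈ {-4, -1, 1, 6}

A is real symmetric, so its spectrum consists of real eigenvalues. Expanding the characteristic polynomial of the displayed matrix gives
  det(λ I - A) = p(λ) = λ^4 + (-2)λ^3 + (-25)λ^2 + (2)λ + (24.0014).
Solving p(λ) = 0 yields eigenvalues ≈ -4, -1, 1, 6. (A is shown rounded to 4 decimals, so these recover the underlying integer eigenvalues to within that precision.)
Verification: the trace of A = 2 equals the sum of eigenvalues 2, and det(A) ≈ 24.0014 matches the eigenvalue product 24.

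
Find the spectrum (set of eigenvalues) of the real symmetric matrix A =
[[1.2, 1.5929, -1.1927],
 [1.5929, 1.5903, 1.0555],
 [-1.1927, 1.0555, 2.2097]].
sigma(A) ≈ {-1, 3} (3 with multiplicity 2)

A is real symmetric, so its spectrum consists of real eigenvalues. Expanding the characteristic polynomial of the displayed matrix gives
  det(λ I - A) = p(λ) = λ^3 + (-5)λ^2 + (3)λ + (9).
Solving p(λ) = 0 yields eigenvalues ≈ -1, 3, 3. (A is shown rounded to 4 decimals, so these recover the underlying integer eigenvalues to within that precision.)
Verification: the trace of A = 5 equals the sum of eigenvalues 5, and det(A) ≈ -8.9996 matches the eigenvalue product -9.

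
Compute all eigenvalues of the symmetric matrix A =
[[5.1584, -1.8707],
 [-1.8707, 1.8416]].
sigma(A) ≈ {1, 6}

A is real symmetric, so its spectrum consists of real eigenvalues. Expanding the characteristic polynomial of the displayed matrix gives
  det(λ I - A) = p(λ) = λ^2 + (-7)λ + (6).
Solving p(λ) = 0 yields eigenvalues ≈ 1, 6. (A is shown rounded to 4 decimals, so these recover the underlying integer eigenvalues to within that precision.)
Verification: the trace of A = 7 equals the sum of eigenvalues 7, and det(A) ≈ 6.0002 matches the eigenvalue product 6.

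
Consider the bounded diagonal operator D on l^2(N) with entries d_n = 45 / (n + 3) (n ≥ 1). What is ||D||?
||D|| = 45/4 (attained at n = 1)

For D diagonal, ||D|| = sup_n |d_n| = sup_n 45/(n + 3). This is positive and strictly decreasing in n, so the supremum is attained at n = 1: d_1 = 45/(1 + 3) = 45/4. Hence ||D|| = 45/4.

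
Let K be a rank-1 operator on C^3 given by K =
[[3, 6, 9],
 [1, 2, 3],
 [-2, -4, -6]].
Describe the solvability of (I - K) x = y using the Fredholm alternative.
(I - K) is invertible (det(I - K) = 2 ≠ 0), so for every y in C^3 the equation (I - K) x = y has a unique solution.

K has rank 1, so it is an outer product K = u v^T: every row of K is a multiple of one row vector. Reading off the entries, u = (3, 1, -2) and v = (1, 2, 3) (row i of K equals u_i·v^T). A rank-one matrix u v^T satisfies K u = u (v·u) and kills the (2)-dimensional subspace v^⊥, so its characteristic polynomial is lambda^2 (lambda - v·u) with v·u = tr K = -1. Hence the eigenvalues of I - K are 1 (multiplicity 2) and 1 - (-1) = 2, so det(I - K) = 2. (Direct check: I - K =
[[-2, -6, -9],
 [-1, -1, -3],
 [2, 4, 7]]
has determinant 2.) The finite-dimensional Fredholm alternative says: either (I - K) is invertible, or ker(I - K) ≠ {0} and then range(I - K) = ker((I - K)^*)^⊥, with dim ker(I - K) = dim ker((I - K)^*). Since det(I - K) ≠ 0, 1 is not an eigenvalue of K and ker(I - K) = {0}, so we are in the first case: for every y there is a unique x = (I - K)^(-1) y. Explicitly, by the Sherman–Morrison formula, (I - u v^T)^(-1) = I + u v^T/(1 - v·u), i.e. (I - K)^(-1) = I + K/(2).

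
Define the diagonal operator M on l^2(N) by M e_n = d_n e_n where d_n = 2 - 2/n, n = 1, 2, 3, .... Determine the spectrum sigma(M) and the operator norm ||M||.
sigma(M) = {2 - 2/n : n ≥ 1} ∪ {2}; ||M|| = 2

A bounded diagonal operator on l^2 with diagonal entries d_n has spectrum equal to the closure of {d_n : n ≥ 1}: every d_n is an eigenvalue (with eigenvector e_n), so {d_n} ⊂ sigma(M); the spectrum is closed, so its closure is too; and for lambda not in the closure, (M - lambda I) has bounded inverse (the diagonal entries 1/(d_n - lambda) are bounded). For our sequence d_n = 2 - 2/n, n = 1, 2, 3, ...:
  - {d_n} = {2 - 2/n : n ≥ 1}; the only limit point is 2
  - closure = {2 - 2/n : n ≥ 1} ∪ {2}
For the norm: a diagonal operator has ||M|| = sup_n |d_n|. Here d_n = 2 - 2/n increases monotonically from d_1 = 0 toward 2, with all terms in [0, 2); so sup_n |d_n| = 2 (the supremum is the limit, not attained). So ||M|| = 2.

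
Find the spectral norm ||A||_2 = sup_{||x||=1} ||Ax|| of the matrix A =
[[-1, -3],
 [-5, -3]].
||A||_2 = sqrt((44 + sqrt(1360))/2) ≈ 6.3592 (= sqrt(largest eigenvalue of A^T A))

||A||_2 = sigma_max(A) = sqrt(lambda_max(A^T A)). Form the symmetric matrix M = A^T A =
[[26, 18],
 [18, 18]].
Its characteristic polynomial (trace, determinant of M give the coefficients) is
  p(λ) = det(λ I - M) = λ^2 - 44λ + 144.
For λ^2 - 44λ + 144 the discriminant is 1360. It is nonnegative but not a perfect square, so the roots are real and irrational: λ = (44 ± sqrt(1360))/2 ≈ 40.4391, 3.5609.
So the eigenvalues of A^T A are ≈ 3.5609, 40.4391 (all ≥ 0, as they must be for A^T A). The largest is λ_max = (44 + sqrt(1360))/2 ≈ 40.4391, hence ||A||_2 = sqrt(λ_max) = sqrt((44 + sqrt(1360))/2) ≈ 6.3592.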